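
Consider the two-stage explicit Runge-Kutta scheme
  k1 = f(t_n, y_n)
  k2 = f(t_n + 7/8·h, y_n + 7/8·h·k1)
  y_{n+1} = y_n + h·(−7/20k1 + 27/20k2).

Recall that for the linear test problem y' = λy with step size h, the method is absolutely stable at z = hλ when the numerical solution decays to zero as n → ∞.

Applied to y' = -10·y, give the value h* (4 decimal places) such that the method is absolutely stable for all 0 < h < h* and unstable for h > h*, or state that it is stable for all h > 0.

(-0.8466,0); λ=-10 ⇒ h* = (160/189)/10 = 0.0847.

With y'=λy (z=hλ):
  k1=λy_n ⇒ h·k1=z·y_n;  k2=λ(1+7/8z)y_n ⇒ h·k2=z(1+7/8z)y_n
  y_{n+1}/y_n = 1 − 7/20z + 27/20z(1+7/8z) = 1 + z + 189/160z²
  Hence R(z) = 1 + z + 189/160z².

Find x<0 with |R(x)|<1.
x=-0.84: |R|=0.9935
R=1: x+189/160x²=0 ⇒ x=−160/189=-0.8466; min R=1−1/(4·189/160)=0.7884>−1
Confirm numerically:
  x=-0.506: |R|=0.79644 <1
  x=-0.363: |R|=0.79265 <1
  x=-0.344: |R|=0.79578 <1
  x=-1.199: |R|=1.49917 >1
  x=-1.069: |R|=1.28089 >1
  x=-1.032: |R|=1.22606 >1
Interval (-0.8466, 0).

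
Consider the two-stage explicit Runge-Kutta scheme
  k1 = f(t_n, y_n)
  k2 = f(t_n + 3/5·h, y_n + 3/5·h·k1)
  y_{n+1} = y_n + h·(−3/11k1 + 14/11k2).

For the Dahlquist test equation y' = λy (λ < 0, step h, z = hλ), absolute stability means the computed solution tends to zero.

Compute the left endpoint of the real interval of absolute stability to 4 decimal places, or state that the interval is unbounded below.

left endpoint -1.3095.

Test eqn y'=λy, z=hλ:
  k1=λy_n ⇒ h·k1=z·y_n;  k2=λ(1+3/5z)y_n ⇒ h·k2=z(1+3/5z)y_n
  y_{n+1}/y_n = 1 − 3/11z + 14/11z(1+3/5z) = 1 + z + 42/55z²
  so R(z) = 1 + z + 42/55z².

Boundary: |R(x)|=1, x<0.
x=-1.55: |R|=1.2846
R=1: x+42/55x²=0 ⇒ x=−55/42=-1.3095; min R=1−1/(4·42/55)=0.6726>−1
Confirm numerically:
  x=-1.225: |R|=0.92093 <1
  x=-1.177: |R|=0.88089 <1
  x=-0.550: |R|=0.68100 <1
  x=-1.670: |R|=1.45971 >1
  x=-1.395: |R|=1.09106 >1
Interval (-1.3095, 0).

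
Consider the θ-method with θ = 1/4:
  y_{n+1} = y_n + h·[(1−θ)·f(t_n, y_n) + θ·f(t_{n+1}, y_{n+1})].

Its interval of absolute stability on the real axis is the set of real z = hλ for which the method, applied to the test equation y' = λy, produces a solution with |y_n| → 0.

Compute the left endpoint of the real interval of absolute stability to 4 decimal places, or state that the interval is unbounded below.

z* = -4.0000.

Set f=λy, z=hλ:
  y_{n+1} = y_n + z·[3/4·y_n + 1/4·y_{n+1}] ⇒ (1 − 1/4z)y_{n+1} = (1 + 3/4z)y_n
  ⇒ R(z) = (1 + 3/4z)/(1 − 1/4z).

Find x<0 with |R(x)|<1.
x=-0.85: |R|=0.2990
R=−1: 1+3/4x = −1+1/4x ⇒ -1/2x=2 ⇒ x=2/(-1/2)=-4.0000
Confirm numerically:
  x=-3.861: |R|=0.96464 <1
  x=-3.035: |R|=0.72566 <1
  x=-2.196: |R|=0.41769 <1
  x=-4.353: |R|=1.08452 >1
  x=-4.330: |R|=1.07923 >1
Stable set (-4.0000, 0).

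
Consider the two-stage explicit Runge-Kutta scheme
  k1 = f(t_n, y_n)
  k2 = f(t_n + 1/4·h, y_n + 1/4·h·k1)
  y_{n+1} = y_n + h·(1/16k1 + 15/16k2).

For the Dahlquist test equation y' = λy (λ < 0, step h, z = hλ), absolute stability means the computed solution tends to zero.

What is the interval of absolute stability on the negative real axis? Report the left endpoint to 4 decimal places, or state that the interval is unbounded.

Test eqn y'=λy, z=hλ:
  k1=λy_n ⇒ h·k1=z·y_n;  k2=λ(1+1/4z)y_n ⇒ h·k2=z(1+1/4z)y_n
  y_{n+1}/y_n = 1 + 1/16z + 15/16z(1+1/4z) = 1 + z + 15/64z²
  ⇒ R(z) = 1 + z + 15/64z².

Find x<0 with |R(x)|<1.
x=-1.56: |R|=0.0104
R=1: x+15/64x²=0 ⇒ x=−64/15=-4.2667; min R=1−1/(4·15/64)=-0.0667>−1
Confirm numerically:
  x=-3.182: |R|=0.19108 <1
  x=-2.643: |R|=0.00579 <1
  x=-2.090: |R|=0.06623 <1
  x=-2.082: |R|=0.06605 <1
  x=-4.840: |R|=1.65037 >1
  x=-4.787: |R|=1.58379 >1
  x=-4.322: |R|=1.05605 >1
Stable set (-4.2667, 0).

z∈(-4.2667,0).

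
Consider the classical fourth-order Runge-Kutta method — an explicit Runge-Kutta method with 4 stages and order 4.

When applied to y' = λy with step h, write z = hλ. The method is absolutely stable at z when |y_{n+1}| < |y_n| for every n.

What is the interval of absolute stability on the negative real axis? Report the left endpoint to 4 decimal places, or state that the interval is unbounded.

On y'=λy, z=hλ:
  order 4, 4-stage ⇒ R(z)=1+z+z^2/2+z^3/6+z^4/24
  (e.g. R(-1.38)=0.28530, |R|=0.28530)

Need |R(x)|<1, x<0.
x=-1.38: |R|=0.2853
|R(-1.88)|=0.3003 |R(-0.82)|=0.4431 |R(-0.67)|=0.5127
Bisect:
  x_lo=-3.3518 |R|=2.2484  x_hi=-0.3685 |R|=0.6918
  mid=-1.86017 |R|=0.29606 →hi
  mid=-2.60598 |R|=0.76164 →hi
  mid=-2.97889 |R|=1.33333 →lo
  mid=-2.79243 |R|=1.01082 →lo
  mid=-2.69921 |R|=0.87778 →hi
  mid=-2.74582 |R|=0.94210 →hi
  mid=-2.76913 |R|=0.97590 →hi
  mid=-2.78078 |R|=0.99322 →hi
  mid=-2.78661 |R|=1.00198 →lo
  mid=-2.78369 |R|=0.99759 →hi
  ...
  [-2.78533,-2.78515] ⇒ x*=-2.7853
Stable set (-2.7853, 0).

(-2.7853, 0).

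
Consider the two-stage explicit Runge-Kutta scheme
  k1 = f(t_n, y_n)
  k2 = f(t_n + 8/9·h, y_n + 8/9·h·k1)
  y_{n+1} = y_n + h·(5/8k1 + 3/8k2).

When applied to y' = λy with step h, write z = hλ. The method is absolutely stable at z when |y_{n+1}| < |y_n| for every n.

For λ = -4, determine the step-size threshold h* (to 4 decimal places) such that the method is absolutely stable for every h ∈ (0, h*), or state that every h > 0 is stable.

With y'=λy (z=hλ):
  k1=λy_n ⇒ h·k1=z·y_n;  k2=λ(1+8/9z)y_n ⇒ h·k2=z(1+8/9z)y_n
  y_{n+1}/y_n = 1 + 5/8z + 3/8z(1+8/9z) = 1 + z + 1/3z²
  Hence R(z) = 1 + z + 1/3z².

Need |R(x)|<1, x<0.
x=-1.17: |R|=0.2863
R=1: x+1/3x²=0 ⇒ x=−3=-3.0000; min R=1−1/(4·1/3)=0.2500>−1
Confirm numerically:
  x=-2.869: |R|=0.87472 <1
  x=-2.259: |R|=0.44203 <1
  x=-1.964: |R|=0.32177 <1
  x=-1.441: |R|=0.25116 <1
  x=-3.595: |R|=1.71301 >1
  x=-3.557: |R|=1.66042 >1
  x=-3.103: |R|=1.10654 >1
So |R|<1 on (-3.0000, 0).

(-3.0000,0); λ=-4 ⇒ h* = (3)/4 = 0.7500.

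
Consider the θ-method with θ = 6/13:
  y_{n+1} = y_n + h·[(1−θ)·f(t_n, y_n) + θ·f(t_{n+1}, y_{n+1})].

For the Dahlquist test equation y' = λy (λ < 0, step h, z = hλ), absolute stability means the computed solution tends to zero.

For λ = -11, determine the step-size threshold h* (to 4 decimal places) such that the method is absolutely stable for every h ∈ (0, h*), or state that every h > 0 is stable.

(-26.0000,0); λ=-11 ⇒ h* = (26)/11 = 2.3636.

Test eqn y'=λy, z=hλ:
  y_{n+1} = y_n + z·[7/13·y_n + 6/13·y_{n+1}] ⇒ (1 − 6/13z)y_{n+1} = (1 + 7/13z)y_n
  so R(z) = (1 + 7/13z)/(1 − 6/13z).

Need |R(x)|<1, x<0.
x=-0.39: |R|=0.6695
R=−1: 1+7/13x = −1+6/13x ⇒ -1/13x=2 ⇒ x=2/(-1/13)=-26.0000
Confirm numerically:
  x=-21.352: |R|=0.96706 <1
  x=-20.819: |R|=0.96243 <1
  x=-16.431: |R|=0.91425 <1
  x=-14.251: |R|=0.88073 <1
  x=-26.432: |R|=1.00252 >1
  x=-26.274: |R|=1.00161 >1
  x=-26.178: |R|=1.00105 >1
Interval (-26.0000, 0).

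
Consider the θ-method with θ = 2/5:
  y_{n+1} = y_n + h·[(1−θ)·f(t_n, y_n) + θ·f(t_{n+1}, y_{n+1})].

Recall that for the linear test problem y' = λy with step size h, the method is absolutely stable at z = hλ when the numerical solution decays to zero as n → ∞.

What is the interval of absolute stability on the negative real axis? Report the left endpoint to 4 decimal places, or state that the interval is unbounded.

(-10.0000, 0).

On y'=λy, z=hλ:
  y_{n+1} = y_n + z·[3/5·y_n + 2/5·y_{n+1}] ⇒ (1 − 2/5z)y_{n+1} = (1 + 3/5z)y_n
  ⇒ R(z) = (1 + 3/5z)/(1 − 2/5z).

Solve |R(x)|<1 on ℝ⁻.
x=-0.62: |R|=0.5032
R=−1: 1+3/5x = −1+2/5x ⇒ -1/5x=2 ⇒ x=2/(-1/5)=-10.0000
Confirm numerically:
  x=-9.763: |R|=0.99034 <1
  x=-8.215: |R|=0.91671 <1
  x=-5.717: |R|=0.73938 <1
  x=-4.966: |R|=0.66287 <1
  x=-10.577: |R|=1.02206 >1
  x=-10.264: |R|=1.01034 >1
So |R|<1 on (-10.0000, 0).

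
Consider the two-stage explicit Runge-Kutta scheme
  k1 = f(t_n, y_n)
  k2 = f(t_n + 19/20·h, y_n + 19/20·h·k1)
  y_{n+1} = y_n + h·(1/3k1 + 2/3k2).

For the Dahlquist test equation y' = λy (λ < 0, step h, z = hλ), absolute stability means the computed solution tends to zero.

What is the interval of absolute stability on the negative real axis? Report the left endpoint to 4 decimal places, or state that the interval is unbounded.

Set f=λy, z=hλ:
  k1=λy_n ⇒ h·k1=z·y_n;  k2=λ(1+19/20z)y_n ⇒ h·k2=z(1+19/20z)y_n
  y_{n+1}/y_n = 1 + 1/3z + 2/3z(1+19/20z) = 1 + z + 19/30z²
  R(z) = 1 + z + 19/30z².

Need |R(x)|<1, x<0.
x=-0.86: |R|=0.6084
R=1: x+19/30x²=0 ⇒ x=−30/19=-1.5789; min R=1−1/(4·19/30)=0.6053>−1
Confirm numerically:
  x=-0.910: |R|=0.61446 <1
  x=-0.841: |R|=0.60694 <1
  x=-0.786: |R|=0.60527 <1
  x=-1.974: |R|=1.49389 >1
  x=-1.964: |R|=1.47895 >1
So |R|<1 on (-1.5789, 0).

z∈(-1.5789,0).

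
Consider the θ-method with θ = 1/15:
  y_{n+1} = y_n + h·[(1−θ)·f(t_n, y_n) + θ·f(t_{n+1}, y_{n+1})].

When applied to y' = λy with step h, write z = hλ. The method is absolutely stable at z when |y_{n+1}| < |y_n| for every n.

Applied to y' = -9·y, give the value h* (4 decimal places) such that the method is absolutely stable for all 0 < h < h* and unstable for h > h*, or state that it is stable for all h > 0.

(-2.3077,0); λ=-9 ⇒ h* = (30/13)/9 = 0.2564.

On y'=λy, z=hλ:
  y_{n+1} = y_n + z·[14/15·y_n + 1/15·y_{n+1}] ⇒ (1 − 1/15z)y_{n+1} = (1 + 14/15z)y_n
  R(z) = (1 + 14/15z)/(1 − 1/15z).

Solve |R(x)|<1 on ℝ⁻.
x=-0.32: |R|=0.6867
R=−1: 1+14/15x = −1+1/15x ⇒ -13/15x=2 ⇒ x=2/(-13/15)=-2.3077
Confirm numerically:
  x=-2.280: |R|=0.97917 <1
  x=-1.736: |R|=0.55593 <1
  x=-1.453: |R|=0.32468 <1
  x=-1.062: |R|=0.00822 <1
  x=-2.463: |R|=1.11562 >1
  x=-2.456: |R|=1.11045 >1
Interval (-2.3077, 0).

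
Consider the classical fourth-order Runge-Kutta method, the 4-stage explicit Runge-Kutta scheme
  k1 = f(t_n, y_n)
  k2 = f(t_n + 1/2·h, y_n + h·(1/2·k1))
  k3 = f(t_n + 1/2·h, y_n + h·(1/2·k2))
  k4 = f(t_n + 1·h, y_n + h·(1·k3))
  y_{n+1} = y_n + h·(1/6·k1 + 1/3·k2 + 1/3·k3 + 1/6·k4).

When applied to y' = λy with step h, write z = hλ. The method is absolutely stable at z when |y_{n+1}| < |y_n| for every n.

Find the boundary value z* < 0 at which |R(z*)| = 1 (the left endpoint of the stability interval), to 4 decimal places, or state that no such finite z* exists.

Test eqn y'=λy, z=hλ:
  order 4, 4-stage ⇒ R(z)=1+z+z^2/2+z^3/6+z^4/24
  (e.g. R(-0.51)=0.60076, |R|=0.60076)

Find x<0 with |R(x)|<1.
x=-0.51: |R|=0.6008
|R(-2.81)|=1.0379 |R(-2.15)|=0.3952 |R(-1.88)|=0.3003
Bisect:
  x_lo=-3.1376 |R|=1.6749  x_hi=-0.3001 |R|=0.7408
  mid=-1.71886 |R|=0.27570 →hi
  mid=-2.42825 |R|=0.58228 →hi
  mid=-2.78295 |R|=0.99647 →hi
  mid=-2.96030 |R|=1.29755 →lo
  mid=-2.87162 |R|=1.13815 →lo
  mid=-2.82729 |R|=1.06518 →lo
  mid=-2.80512 |R|=1.03030 →lo
  mid=-2.79403 |R|=1.01326 →lo
  ...
  [-2.78537,-2.78520] ⇒ x*=-2.7853
Interval (-2.7853, 0).

left endpoint -2.7853.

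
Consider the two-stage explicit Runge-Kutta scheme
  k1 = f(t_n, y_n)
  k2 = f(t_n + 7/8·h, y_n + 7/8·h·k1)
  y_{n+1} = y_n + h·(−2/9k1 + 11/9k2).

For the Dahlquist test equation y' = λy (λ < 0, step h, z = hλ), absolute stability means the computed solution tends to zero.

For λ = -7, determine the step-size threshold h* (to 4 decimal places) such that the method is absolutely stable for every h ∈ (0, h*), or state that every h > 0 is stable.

Test eqn y'=λy, z=hλ:
  k1=λy_n ⇒ h·k1=z·y_n;  k2=λ(1+7/8z)y_n ⇒ h·k2=z(1+7/8z)y_n
  y_{n+1}/y_n = 1 − 2/9z + 11/9z(1+7/8z) = 1 + z + 77/72z²
  R(z) = 1 + z + 77/72z².

Find x<0 with |R(x)|<1.
x=-0.88: |R|=0.9482
R=1: x+77/72x²=0 ⇒ x=−72/77=-0.9351; min R=1−1/(4·77/72)=0.7662>−1
Confirm numerically:
  x=-0.605: |R|=0.78644 <1
  x=-0.586: |R|=0.78124 <1
  x=-0.460: |R|=0.76629 <1
  x=-1.436: |R|=1.76930 >1
  x=-1.021: |R|=1.09383 >1
So |R|<1 on (-0.9351, 0).

(-0.9351,0); λ=-7 ⇒ h* = (72/77)/7 = 0.1336.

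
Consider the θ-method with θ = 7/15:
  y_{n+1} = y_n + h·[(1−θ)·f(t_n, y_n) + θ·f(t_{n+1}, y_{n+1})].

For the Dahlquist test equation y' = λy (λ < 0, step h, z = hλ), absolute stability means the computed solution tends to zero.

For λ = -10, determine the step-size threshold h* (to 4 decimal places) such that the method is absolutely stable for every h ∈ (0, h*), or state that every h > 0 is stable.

With y'=λy (z=hλ):
  y_{n+1} = y_n + z·[8/15·y_n + 7/15·y_{n+1}] ⇒ (1 − 7/15z)y_{n+1} = (1 + 8/15z)y_n
  Hence R(z) = (1 + 8/15z)/(1 − 7/15z).

Boundary: |R(x)|=1, x<0.
x=-0.85: |R|=0.3914
R=−1: 1+8/15x = −1+7/15x ⇒ -1/15x=2 ⇒ x=2/(-1/15)=-30.0000
Confirm numerically:
  x=-28.501: |R|=0.99301 <1
  x=-26.916: |R|=0.98484 <1
  x=-18.990: |R|=0.92557 <1
  x=-30.260: |R|=1.00115 >1
  x=-30.136: |R|=1.00060 >1
  x=-30.073: |R|=1.00032 >1
So |R|<1 on (-30.0000, 0).

(-30.0000,0); λ=-10 ⇒ h* = (30)/10 = 3.0000.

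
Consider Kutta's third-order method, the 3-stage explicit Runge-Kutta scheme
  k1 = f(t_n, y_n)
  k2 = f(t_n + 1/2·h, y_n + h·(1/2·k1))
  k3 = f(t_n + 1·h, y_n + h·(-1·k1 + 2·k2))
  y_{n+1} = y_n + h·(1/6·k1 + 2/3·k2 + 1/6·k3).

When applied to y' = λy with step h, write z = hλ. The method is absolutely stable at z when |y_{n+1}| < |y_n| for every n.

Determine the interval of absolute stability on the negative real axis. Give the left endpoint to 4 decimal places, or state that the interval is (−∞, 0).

On y'=λy, z=hλ:
  order 3, 3-stage ⇒ R(z)=1+z+z^2/2+z^3/6
  (e.g. R(-0.81)=0.42948, |R|=0.42948)

Need |R(x)|<1, x<0.
x=-0.81: |R|=0.4295
|R(-2.3)|=0.6828 |R(-2.21)|=0.5669 |R(-2.13)|=0.4721
Bisect:
  x_lo=-3.3414 |R|=2.9766  x_hi=-0.2533 |R|=0.7761
  mid=-1.79732 |R|=0.14981 →hi
  mid=-2.56934 |R|=1.09551 →lo
  mid=-2.18333 |R|=0.53450 →hi
  mid=-2.37634 |R|=0.78937 →hi
  mid=-2.47284 |R|=0.93558 →hi
  mid=-2.52109 |R|=1.01378 →lo
  mid=-2.49697 |R|=0.97424 →hi
  mid=-2.50903 |R|=0.99390 →hi
  mid=-2.51506 |R|=1.00381 →lo
  mid=-2.51204 |R|=0.99885 →hi
  ...
  [-2.51280,-2.51261] ⇒ x*=-2.5127
Interval (-2.5127, 0).

z∈(-2.5127,0).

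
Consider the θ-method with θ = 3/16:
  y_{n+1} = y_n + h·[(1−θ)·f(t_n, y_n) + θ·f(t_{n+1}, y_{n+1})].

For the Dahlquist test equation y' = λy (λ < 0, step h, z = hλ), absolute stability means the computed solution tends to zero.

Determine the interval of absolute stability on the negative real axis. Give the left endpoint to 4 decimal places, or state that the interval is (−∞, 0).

(-3.2000, 0).

Set f=λy, z=hλ:
  y_{n+1} = y_n + z·[13/16·y_n + 3/16·y_{n+1}] ⇒ (1 − 3/16z)y_{n+1} = (1 + 13/16z)y_n
  Hence R(z) = (1 + 13/16z)/(1 − 3/16z).

Need |R(x)|<1, x<0.
x=-1.55: |R|=0.2010
R=−1: 1+13/16x = −1+3/16x ⇒ -5/8x=2 ⇒ x=2/(-5/8)=-3.2000
Confirm numerically:
  x=-2.125: |R|=0.51955 <1
  x=-1.604: |R|=0.23313 <1
  x=-1.283: |R|=0.03421 <1
  x=-3.798: |R|=1.21830 >1
  x=-3.495: |R|=1.11138 >1
Interval (-3.2000, 0).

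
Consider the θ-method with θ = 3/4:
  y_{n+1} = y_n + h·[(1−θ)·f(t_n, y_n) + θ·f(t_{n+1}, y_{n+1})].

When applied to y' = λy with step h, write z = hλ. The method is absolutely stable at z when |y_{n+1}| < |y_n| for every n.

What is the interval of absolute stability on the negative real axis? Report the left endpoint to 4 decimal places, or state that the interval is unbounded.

Set f=λy, z=hλ:
  y_{n+1} = y_n + z·[1/4·y_n + 3/4·y_{n+1}] ⇒ (1 − 3/4z)y_{n+1} = (1 + 1/4z)y_n
  Hence R(z) = (1 + 1/4z)/(1 − 3/4z).

Find x<0 with |R(x)|<1.
x=-1.52: |R|=0.2897
x=-2: |R|=0.2000
x=-10: |R|=0.1765
x=-100: |R|=0.3158
θ=3/4≥1/2 ⇒ |1+1/4x|<|1−3/4x| ∀x<0 ⇒ stable on all of ℝ⁻.

(−∞, 0) — no finite endpoint.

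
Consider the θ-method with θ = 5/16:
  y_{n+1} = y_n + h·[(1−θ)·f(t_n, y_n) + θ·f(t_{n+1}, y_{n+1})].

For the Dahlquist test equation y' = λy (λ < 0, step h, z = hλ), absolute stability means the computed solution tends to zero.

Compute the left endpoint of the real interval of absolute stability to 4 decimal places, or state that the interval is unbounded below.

Test eqn y'=λy, z=hλ:
  y_{n+1} = y_n + z·[11/16·y_n + 5/16·y_{n+1}] ⇒ (1 − 5/16z)y_{n+1} = (1 + 11/16z)y_n
  R(z) = (1 + 11/16z)/(1 − 5/16z).

Solve |R(x)|<1 on ℝ⁻.
x=-0.9: |R|=0.2976
R=−1: 1+11/16x = −1+5/16x ⇒ -3/8x=2 ⇒ x=2/(-3/8)=-5.3333
Confirm numerically:
  x=-4.482: |R|=0.86701 <1
  x=-3.773: |R|=0.73148 <1
  x=-3.728: |R|=0.72194 <1
  x=-2.544: |R|=0.41727 <1
  x=-5.891: |R|=1.07361 >1
  x=-5.689: |R|=1.04801 >1
  x=-5.686: |R|=1.04763 >1
Stable set (-5.3333, 0).

z* = -5.3333.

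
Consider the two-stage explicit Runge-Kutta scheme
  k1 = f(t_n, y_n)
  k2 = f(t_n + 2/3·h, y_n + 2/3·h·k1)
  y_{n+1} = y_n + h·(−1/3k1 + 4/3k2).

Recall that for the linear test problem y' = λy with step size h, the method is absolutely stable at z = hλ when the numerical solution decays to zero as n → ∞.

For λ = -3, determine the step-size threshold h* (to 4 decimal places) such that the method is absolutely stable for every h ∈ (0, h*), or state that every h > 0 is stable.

(-1.1250,0); λ=-3 ⇒ h* = (9/8)/3 = 0.3750.

On y'=λy, z=hλ:
  k1=λy_n ⇒ h·k1=z·y_n;  k2=λ(1+2/3z)y_n ⇒ h·k2=z(1+2/3z)y_n
  y_{n+1}/y_n = 1 − 1/3z + 4/3z(1+2/3z) = 1 + z + 8/9z²
  Hence R(z) = 1 + z + 8/9z².

Solve |R(x)|<1 on ℝ⁻.
x=-0.57: |R|=0.7188
R=1: x+8/9x²=0 ⇒ x=−9/8=-1.1250; min R=1−1/(4·8/9)=0.7188>−1
Confirm numerically:
  x=-1.087: |R|=0.96328 <1
  x=-0.941: |R|=0.84609 <1
  x=-0.516: |R|=0.72067 <1
  x=-1.632: |R|=1.73549 >1
  x=-1.503: |R|=1.50501 >1
Interval (-1.1250, 0).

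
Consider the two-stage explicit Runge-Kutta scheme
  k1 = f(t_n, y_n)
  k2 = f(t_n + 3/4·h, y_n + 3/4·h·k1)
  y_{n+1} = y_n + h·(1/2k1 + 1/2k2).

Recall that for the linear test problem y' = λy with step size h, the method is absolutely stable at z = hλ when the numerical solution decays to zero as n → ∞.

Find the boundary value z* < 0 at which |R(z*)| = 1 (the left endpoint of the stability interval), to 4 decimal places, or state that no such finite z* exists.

z* = -2.6667.

Set f=λy, z=hλ:
  k1=λy_n ⇒ h·k1=z·y_n;  k2=λ(1+3/4z)y_n ⇒ h·k2=z(1+3/4z)y_n
  y_{n+1}/y_n = 1 + 1/2z + 1/2z(1+3/4z) = 1 + z + 3/8z²
  so R(z) = 1 + z + 3/8z².

Find x<0 with |R(x)|<1.
x=-1.05: |R|=0.3634
R=1: x+3/8x²=0 ⇒ x=−8/3=-2.6667; min R=1−1/(4·3/8)=0.3333>−1
Confirm numerically:
  x=-2.054: |R|=0.52809 <1
  x=-2.034: |R|=0.51743 <1
  x=-1.387: |R|=0.33441 <1
  x=-2.797: |R|=1.13670 >1
  x=-2.723: |R|=1.05752 >1
Interval (-2.6667, 0).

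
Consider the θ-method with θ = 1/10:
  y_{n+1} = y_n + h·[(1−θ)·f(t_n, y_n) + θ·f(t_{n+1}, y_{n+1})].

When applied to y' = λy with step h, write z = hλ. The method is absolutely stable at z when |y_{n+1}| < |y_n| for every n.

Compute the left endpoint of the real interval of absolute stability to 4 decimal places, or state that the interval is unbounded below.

Set f=λy, z=hλ:
  y_{n+1} = y_n + z·[9/10·y_n + 1/10·y_{n+1}] ⇒ (1 − 1/10z)y_{n+1} = (1 + 9/10z)y_n
  R(z) = (1 + 9/10z)/(1 − 1/10z).

Need |R(x)|<1, x<0.
x=-0.85: |R|=0.2166
R=−1: 1+9/10x = −1+1/10x ⇒ -4/5x=2 ⇒ x=2/(-4/5)=-2.5000
Confirm numerically:
  x=-2.257: |R|=0.84140 <1
  x=-2.070: |R|=0.71500 <1
  x=-1.612: |R|=0.38822 <1
  x=-1.025: |R|=0.07029 <1
  x=-3.085: |R|=1.35766 >1
  x=-2.663: |R|=1.10298 >1
  x=-2.567: |R|=1.04265 >1
Interval (-2.5000, 0).

left endpoint -2.5000.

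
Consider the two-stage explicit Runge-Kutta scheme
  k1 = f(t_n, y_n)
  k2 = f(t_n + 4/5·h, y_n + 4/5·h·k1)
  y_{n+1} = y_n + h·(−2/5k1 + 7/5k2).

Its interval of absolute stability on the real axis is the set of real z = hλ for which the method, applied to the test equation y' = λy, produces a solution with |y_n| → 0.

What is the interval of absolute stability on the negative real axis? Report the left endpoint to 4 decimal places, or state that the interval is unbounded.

On y'=λy, z=hλ:
  k1=λy_n ⇒ h·k1=z·y_n;  k2=λ(1+4/5z)y_n ⇒ h·k2=z(1+4/5z)y_n
  y_{n+1}/y_n = 1 − 2/5z + 7/5z(1+4/5z) = 1 + z + 28/25z²
  Hence R(z) = 1 + z + 28/25z².

Find x<0 with |R(x)|<1.
x=-1.06: |R|=1.1984
R=1: x+28/25x²=0 ⇒ x=−25/28=-0.8929; min R=1−1/(4·28/25)=0.7768>−1
Confirm numerically:
  x=-0.707: |R|=0.85283 <1
  x=-0.490: |R|=0.77891 <1
  x=-0.443: |R|=0.77680 <1
  x=-0.414: |R|=0.77796 <1
  x=-1.310: |R|=1.61203 >1
  x=-1.298: |R|=1.58898 >1
  x=-1.196: |R|=1.40607 >1
Stable set (-0.8929, 0).

(-0.8929, 0).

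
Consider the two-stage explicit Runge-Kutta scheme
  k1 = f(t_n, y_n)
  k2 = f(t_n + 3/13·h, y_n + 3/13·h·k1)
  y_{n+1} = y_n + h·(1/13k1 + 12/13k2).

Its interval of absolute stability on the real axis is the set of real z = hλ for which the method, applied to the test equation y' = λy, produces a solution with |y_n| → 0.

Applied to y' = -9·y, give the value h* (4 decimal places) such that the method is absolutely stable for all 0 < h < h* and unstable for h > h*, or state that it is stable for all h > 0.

Test eqn y'=λy, z=hλ:
  k1=λy_n ⇒ h·k1=z·y_n;  k2=λ(1+3/13z)y_n ⇒ h·k2=z(1+3/13z)y_n
  y_{n+1}/y_n = 1 + 1/13z + 12/13z(1+3/13z) = 1 + z + 36/169z²
  R(z) = 1 + z + 36/169z².

Need |R(x)|<1, x<0.
x=-0.73: |R|=0.3835
R=1: x+36/169x²=0 ⇒ x=−169/36=-4.6944; min R=1−1/(4·36/169)=-0.1736>−1
Confirm numerically:
  x=-4.192: |R|=0.55133 <1
  x=-3.392: |R|=0.05891 <1
  x=-2.363: |R|=0.17356 <1
  x=-2.305: |R|=0.17323 <1
  x=-5.084: |R|=1.42188 >1
  x=-4.817: |R|=1.12576 >1
  x=-4.785: |R|=1.09230 >1
So |R|<1 on (-4.6944, 0).

(-4.6944,0); λ=-9 ⇒ h* = (169/36)/9 = 0.5216.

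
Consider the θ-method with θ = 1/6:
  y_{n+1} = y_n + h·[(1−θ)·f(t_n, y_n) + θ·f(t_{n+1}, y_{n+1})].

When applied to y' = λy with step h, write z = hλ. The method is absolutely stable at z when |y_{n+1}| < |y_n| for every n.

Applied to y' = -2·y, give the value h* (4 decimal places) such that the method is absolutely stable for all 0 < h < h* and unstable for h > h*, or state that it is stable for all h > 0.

On y'=λy, z=hλ:
  y_{n+1} = y_n + z·[5/6·y_n + 1/6·y_{n+1}] ⇒ (1 − 1/6z)y_{n+1} = (1 + 5/6z)y_n
  Hence R(z) = (1 + 5/6z)/(1 − 1/6z).

Need |R(x)|<1, x<0.
x=-0.69: |R|=0.3812
R=−1: 1+5/6x = −1+1/6x ⇒ -2/3x=2 ⇒ x=2/(-2/3)=-3.0000
Confirm numerically:
  x=-2.681: |R|=0.85301 <1
  x=-2.613: |R|=0.82027 <1
  x=-2.005: |R|=0.50281 <1
  x=-1.434: |R|=0.15738 <1
  x=-3.229: |R|=1.09925 >1
  x=-3.091: |R|=1.04004 >1
So |R|<1 on (-3.0000, 0).

(-3.0000,0); λ=-2 ⇒ h* = (3)/2 = 1.5000.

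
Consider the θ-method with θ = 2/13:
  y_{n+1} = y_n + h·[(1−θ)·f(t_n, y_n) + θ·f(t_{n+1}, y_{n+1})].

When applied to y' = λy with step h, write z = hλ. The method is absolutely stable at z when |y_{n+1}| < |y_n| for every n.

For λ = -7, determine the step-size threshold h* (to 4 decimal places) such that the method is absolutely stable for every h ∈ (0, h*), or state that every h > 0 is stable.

(-2.8889,0); λ=-7 ⇒ h* = (26/9)/7 = 0.4127.

Set f=λy, z=hλ:
  y_{n+1} = y_n + z·[11/13·y_n + 2/13·y_{n+1}] ⇒ (1 − 2/13z)y_{n+1} = (1 + 11/13z)y_n
  Hence R(z) = (1 + 11/13z)/(1 − 2/13z).

Need |R(x)|<1, x<0.
x=-1.48: |R|=0.2055
R=−1: 1+11/13x = −1+2/13x ⇒ -9/13x=2 ⇒ x=2/(-9/13)=-2.8889
Confirm numerically:
  x=-2.689: |R|=0.90211 <1
  x=-1.953: |R|=0.50177 <1
  x=-1.539: |R|=0.24437 <1
  x=-3.349: |R|=1.21022 >1
  x=-3.287: |R|=1.18305 >1
  x=-3.260: |R|=1.17111 >1
So |R|<1 on (-2.8889, 0).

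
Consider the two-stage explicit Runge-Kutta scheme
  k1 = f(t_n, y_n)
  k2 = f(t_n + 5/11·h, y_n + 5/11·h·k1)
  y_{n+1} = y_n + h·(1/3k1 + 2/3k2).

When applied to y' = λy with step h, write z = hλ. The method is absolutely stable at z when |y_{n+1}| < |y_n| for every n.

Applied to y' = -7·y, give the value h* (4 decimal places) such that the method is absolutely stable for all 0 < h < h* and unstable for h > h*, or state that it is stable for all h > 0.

(-3.3000,0); λ=-7 ⇒ h* = (33/10)/7 = 0.4714.

Test eqn y'=λy, z=hλ:
  k1=λy_n ⇒ h·k1=z·y_n;  k2=λ(1+5/11z)y_n ⇒ h·k2=z(1+5/11z)y_n
  y_{n+1}/y_n = 1 + 1/3z + 2/3z(1+5/11z) = 1 + z + 10/33z²
  so R(z) = 1 + z + 10/33z².

Find x<0 with |R(x)|<1.
x=-0.64: |R|=0.4841
R=1: x+10/33x²=0 ⇒ x=−33/10=-3.3000; min R=1−1/(4·10/33)=0.1750>−1
Confirm numerically:
  x=-3.247: |R|=0.94785 <1
  x=-2.655: |R|=0.48107 <1
  x=-2.448: |R|=0.36797 <1
  x=-1.475: |R|=0.18428 <1
  x=-3.760: |R|=1.52412 >1
  x=-3.757: |R|=1.52029 >1
  x=-3.632: |R|=1.36540 >1
Interval (-3.3000, 0).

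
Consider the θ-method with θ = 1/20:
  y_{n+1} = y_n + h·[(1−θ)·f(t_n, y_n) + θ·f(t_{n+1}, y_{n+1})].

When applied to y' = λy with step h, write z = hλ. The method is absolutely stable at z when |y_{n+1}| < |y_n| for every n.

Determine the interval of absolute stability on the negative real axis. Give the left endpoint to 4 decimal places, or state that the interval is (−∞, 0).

Set f=λy, z=hλ:
  y_{n+1} = y_n + z·[19/20·y_n + 1/20·y_{n+1}] ⇒ (1 − 1/20z)y_{n+1} = (1 + 19/20z)y_n
  R(z) = (1 + 19/20z)/(1 − 1/20z).

Boundary: |R(x)|=1, x<0.
x=-0.74: |R|=0.2864
R=−1: 1+19/20x = −1+1/20x ⇒ -9/10x=2 ⇒ x=2/(-9/10)=-2.2222
Confirm numerically:
  x=-1.601: |R|=0.48234 <1
  x=-1.326: |R|=0.24355 <1
  x=-1.023: |R|=0.02678 <1
  x=-2.766: |R|=1.42994 >1
  x=-2.698: |R|=1.37730 >1
Interval (-2.2222, 0).

(-2.2222, 0).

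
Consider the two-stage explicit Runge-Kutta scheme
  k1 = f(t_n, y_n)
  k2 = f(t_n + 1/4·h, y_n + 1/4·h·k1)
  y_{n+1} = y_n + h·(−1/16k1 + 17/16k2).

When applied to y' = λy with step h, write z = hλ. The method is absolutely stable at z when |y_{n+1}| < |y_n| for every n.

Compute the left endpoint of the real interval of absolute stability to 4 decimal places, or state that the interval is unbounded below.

Test eqn y'=λy, z=hλ:
  k1=λy_n ⇒ h·k1=z·y_n;  k2=λ(1+1/4z)y_n ⇒ h·k2=z(1+1/4z)y_n
  y_{n+1}/y_n = 1 − 1/16z + 17/16z(1+1/4z) = 1 + z + 17/64z²
  Hence R(z) = 1 + z + 17/64z².

Need |R(x)|<1, x<0.
x=-0.48: |R|=0.5812
R=1: x+17/64x²=0 ⇒ x=−64/17=-3.7647; min R=1−1/(4·17/64)=0.0588>−1
Confirm numerically:
  x=-3.090: |R|=0.44621 <1
  x=-2.922: |R|=0.34593 <1
  x=-1.960: |R|=0.06043 <1
  x=-4.283: |R|=1.58965 >1
  x=-4.259: |R|=1.55919 >1
  x=-3.867: |R|=1.10507 >1
Interval (-3.7647, 0).

left endpoint -3.7647.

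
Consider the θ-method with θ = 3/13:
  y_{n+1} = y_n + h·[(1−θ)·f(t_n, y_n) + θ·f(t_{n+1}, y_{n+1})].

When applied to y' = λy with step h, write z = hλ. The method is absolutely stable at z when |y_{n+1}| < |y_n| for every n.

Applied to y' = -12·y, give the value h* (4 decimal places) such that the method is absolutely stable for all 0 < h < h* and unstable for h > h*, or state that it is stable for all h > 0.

(-3.7143,0); λ=-12 ⇒ h* = (26/7)/12 = 0.3095.

With y'=λy (z=hλ):
  y_{n+1} = y_n + z·[10/13·y_n + 3/13·y_{n+1}] ⇒ (1 − 3/13z)y_{n+1} = (1 + 10/13z)y_n
  so R(z) = (1 + 10/13z)/(1 − 3/13z).

Solve |R(x)|<1 on ℝ⁻.
x=-1.16: |R|=0.0850
R=−1: 1+10/13x = −1+3/13x ⇒ -7/13x=2 ⇒ x=2/(-7/13)=-3.7143
Confirm numerically:
  x=-3.625: |R|=0.97382 <1
  x=-2.428: |R|=0.55610 <1
  x=-2.113: |R|=0.42039 <1
  x=-4.266: |R|=1.14970 >1
  x=-3.821: |R|=1.03054 >1
Interval (-3.7143, 0).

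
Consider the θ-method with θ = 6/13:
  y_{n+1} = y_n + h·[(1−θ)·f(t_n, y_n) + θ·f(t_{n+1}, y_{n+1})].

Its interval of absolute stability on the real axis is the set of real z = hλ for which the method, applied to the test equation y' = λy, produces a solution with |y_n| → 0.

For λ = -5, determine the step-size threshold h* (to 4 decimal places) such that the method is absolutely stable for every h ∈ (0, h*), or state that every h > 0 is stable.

(-26.0000,0); λ=-5 ⇒ h* = (26)/5 = 5.2000.

Set f=λy, z=hλ:
  y_{n+1} = y_n + z·[7/13·y_n + 6/13·y_{n+1}] ⇒ (1 − 6/13z)y_{n+1} = (1 + 7/13z)y_n
  R(z) = (1 + 7/13z)/(1 − 6/13z).

Solve |R(x)|<1 on ℝ⁻.
x=-0.59: |R|=0.5363
R=−1: 1+7/13x = −1+6/13x ⇒ -1/13x=2 ⇒ x=2/(-1/13)=-26.0000
Confirm numerically:
  x=-24.514: |R|=0.99072 <1
  x=-18.932: |R|=0.94417 <1
  x=-13.693: |R|=0.87067 <1
  x=-26.525: |R|=1.00305 >1
  x=-26.379: |R|=1.00221 >1
Interval (-26.0000, 0).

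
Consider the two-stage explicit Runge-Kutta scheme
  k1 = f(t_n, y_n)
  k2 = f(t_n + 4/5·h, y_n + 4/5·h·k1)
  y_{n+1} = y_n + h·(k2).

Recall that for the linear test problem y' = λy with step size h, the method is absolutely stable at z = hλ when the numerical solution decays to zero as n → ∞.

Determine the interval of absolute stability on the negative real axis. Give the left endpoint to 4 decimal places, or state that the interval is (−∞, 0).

On y'=λy, z=hλ:
  k1=λy_n ⇒ h·k1=z·y_n;  k2=λ(1+4/5z)y_n ⇒ h·k2=z(1+4/5z)y_n
  y_{n+1}/y_n = 1 + z(1+4/5z) = 1 + z + 4/5z²
  so R(z) = 1 + z + 4/5z².

Solve |R(x)|<1 on ℝ⁻.
x=-1.55: |R|=1.3720
R=1: x+4/5x²=0 ⇒ x=−5/4=-1.2500; min R=1−1/(4·4/5)=0.6875>−1
Confirm numerically:
  x=-1.155: |R|=0.91222 <1
  x=-1.139: |R|=0.89886 <1
  x=-1.023: |R|=0.81422 <1
  x=-0.527: |R|=0.69518 <1
  x=-1.723: |R|=1.65198 >1
  x=-1.576: |R|=1.41102 >1
  x=-1.282: |R|=1.03282 >1
So |R|<1 on (-1.2500, 0).

z∈(-1.2500,0).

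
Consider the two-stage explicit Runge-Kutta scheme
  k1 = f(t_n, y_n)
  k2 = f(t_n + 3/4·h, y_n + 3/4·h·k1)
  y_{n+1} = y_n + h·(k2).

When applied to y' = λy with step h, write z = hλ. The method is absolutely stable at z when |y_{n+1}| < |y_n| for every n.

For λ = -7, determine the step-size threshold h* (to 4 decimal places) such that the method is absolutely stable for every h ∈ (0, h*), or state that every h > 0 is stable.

Test eqn y'=λy, z=hλ:
  k1=λy_n ⇒ h·k1=z·y_n;  k2=λ(1+3/4z)y_n ⇒ h·k2=z(1+3/4z)y_n
  y_{n+1}/y_n = 1 + z(1+3/4z) = 1 + z + 3/4z²
  ⇒ R(z) = 1 + z + 3/4z².

Find x<0 with |R(x)|<1.
x=-1.75: |R|=1.5469
R=1: x+3/4x²=0 ⇒ x=−4/3=-1.3333; min R=1−1/(4·3/4)=0.6667>−1
Confirm numerically:
  x=-1.074: |R|=0.79111 <1
  x=-0.774: |R|=0.67531 <1
  x=-0.755: |R|=0.67252 <1
  x=-1.810: |R|=1.64707 >1
  x=-1.567: |R|=1.27462 >1
Stable set (-1.3333, 0).

(-1.3333,0); λ=-7 ⇒ h* = (4/3)/7 = 0.1905.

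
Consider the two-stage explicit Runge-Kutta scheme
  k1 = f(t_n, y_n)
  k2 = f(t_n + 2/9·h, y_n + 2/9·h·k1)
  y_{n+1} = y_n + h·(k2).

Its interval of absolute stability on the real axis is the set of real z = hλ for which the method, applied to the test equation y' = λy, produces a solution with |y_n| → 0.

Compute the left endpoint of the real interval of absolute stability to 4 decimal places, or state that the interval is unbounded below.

With y'=λy (z=hλ):
  k1=λy_n ⇒ h·k1=z·y_n;  k2=λ(1+2/9z)y_n ⇒ h·k2=z(1+2/9z)y_n
  y_{n+1}/y_n = 1 + z(1+2/9z) = 1 + z + 2/9z²
  R(z) = 1 + z + 2/9z².

Need |R(x)|<1, x<0.
x=-0.93: |R|=0.2622
R=1: x+2/9x²=0 ⇒ x=−9/2=-4.5000; min R=1−1/(4·2/9)=-0.1250>−1
Confirm numerically:
  x=-3.940: |R|=0.50969 <1
  x=-2.586: |R|=0.09991 <1
  x=-2.255: |R|=0.12499 <1
  x=-4.838: |R|=1.36339 >1
  x=-4.602: |R|=1.10431 >1
  x=-4.589: |R|=1.09076 >1
Interval (-4.5000, 0).

z* = -4.5000.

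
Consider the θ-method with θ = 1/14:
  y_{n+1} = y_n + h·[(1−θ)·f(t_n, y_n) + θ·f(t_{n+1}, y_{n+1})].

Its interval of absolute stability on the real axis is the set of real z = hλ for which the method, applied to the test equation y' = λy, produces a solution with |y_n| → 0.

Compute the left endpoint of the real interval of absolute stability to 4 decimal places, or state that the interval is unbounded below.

On y'=λy, z=hλ:
  y_{n+1} = y_n + z·[13/14·y_n + 1/14·y_{n+1}] ⇒ (1 − 1/14z)y_{n+1} = (1 + 13/14z)y_n
  ⇒ R(z) = (1 + 13/14z)/(1 − 1/14z).

Boundary: |R(x)|=1, x<0.
x=-1.59: |R|=0.4278
R=−1: 1+13/14x = −1+1/14x ⇒ -6/7x=2 ⇒ x=2/(-6/7)=-2.3333
Confirm numerically:
  x=-1.784: |R|=0.58236 <1
  x=-1.629: |R|=0.45921 <1
  x=-1.465: |R|=0.32622 <1
  x=-1.274: |R|=0.16774 <1
  x=-2.863: |R|=1.37692 >1
  x=-2.589: |R|=1.18494 >1
  x=-2.555: |R|=1.16068 >1
Stable set (-2.3333, 0).

z* = -2.3333.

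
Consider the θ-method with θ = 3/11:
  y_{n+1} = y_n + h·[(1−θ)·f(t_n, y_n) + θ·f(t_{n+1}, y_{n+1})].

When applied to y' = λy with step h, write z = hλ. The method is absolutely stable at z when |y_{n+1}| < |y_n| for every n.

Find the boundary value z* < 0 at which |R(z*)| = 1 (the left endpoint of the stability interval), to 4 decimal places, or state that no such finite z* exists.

With y'=λy (z=hλ):
  y_{n+1} = y_n + z·[8/11·y_n + 3/11·y_{n+1}] ⇒ (1 − 3/11z)y_{n+1} = (1 + 8/11z)y_n
  R(z) = (1 + 8/11z)/(1 − 3/11z).

Need |R(x)|<1, x<0.
x=-0.72: |R|=0.3982
R=−1: 1+8/11x = −1+3/11x ⇒ -5/11x=2 ⇒ x=2/(-5/11)=-4.4000
Confirm numerically:
  x=-3.759: |R|=0.85613 <1
  x=-2.627: |R|=0.53048 <1
  x=-1.924: |R|=0.26187 <1
  x=-4.796: |R|=1.07799 >1
  x=-4.758: |R|=1.07082 >1
Interval (-4.4000, 0).

left endpoint -4.4000.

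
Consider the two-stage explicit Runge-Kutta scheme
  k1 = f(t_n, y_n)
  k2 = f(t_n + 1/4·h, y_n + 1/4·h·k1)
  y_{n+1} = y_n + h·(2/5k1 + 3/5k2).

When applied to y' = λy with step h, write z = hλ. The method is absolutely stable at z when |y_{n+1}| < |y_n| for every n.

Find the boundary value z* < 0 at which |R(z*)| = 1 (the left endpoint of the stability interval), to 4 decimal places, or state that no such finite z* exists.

Test eqn y'=λy, z=hλ:
  k1=λy_n ⇒ h·k1=z·y_n;  k2=λ(1+1/4z)y_n ⇒ h·k2=z(1+1/4z)y_n
  y_{n+1}/y_n = 1 + 2/5z + 3/5z(1+1/4z) = 1 + z + 3/20z²
  ⇒ R(z) = 1 + z + 3/20z².

Boundary: |R(x)|=1, x<0.
x=-1.11: |R|=0.0748
R=1: x+3/20x²=0 ⇒ x=−20/3=-6.6667; min R=1−1/(4·3/20)=-0.6667>−1
Confirm numerically:
  x=-6.583: |R|=0.91738 <1
  x=-5.217: |R|=0.13444 <1
  x=-4.923: |R|=0.28761 <1
  x=-7.246: |R|=1.62968 >1
  x=-7.034: |R|=1.38757 >1
  x=-6.948: |R|=1.29321 >1
So |R|<1 on (-6.6667, 0).

left endpoint -6.6667.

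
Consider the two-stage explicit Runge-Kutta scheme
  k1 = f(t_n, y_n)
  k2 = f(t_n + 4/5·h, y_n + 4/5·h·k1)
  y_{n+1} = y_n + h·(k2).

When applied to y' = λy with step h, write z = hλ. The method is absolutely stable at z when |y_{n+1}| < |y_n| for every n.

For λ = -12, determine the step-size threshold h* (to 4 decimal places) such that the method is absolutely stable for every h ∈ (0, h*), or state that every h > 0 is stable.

Set f=λy, z=hλ:
  k1=λy_n ⇒ h·k1=z·y_n;  k2=λ(1+4/5z)y_n ⇒ h·k2=z(1+4/5z)y_n
  y_{n+1}/y_n = 1 + z(1+4/5z) = 1 + z + 4/5z²
  Hence R(z) = 1 + z + 4/5z².

Boundary: |R(x)|=1, x<0.
x=-1.5: |R|=1.3000
R=1: x+4/5x²=0 ⇒ x=−5/4=-1.2500; min R=1−1/(4·4/5)=0.6875>−1
Confirm numerically:
  x=-1.153: |R|=0.91053 <1
  x=-0.771: |R|=0.70455 <1
  x=-0.665: |R|=0.68878 <1
  x=-1.841: |R|=1.87042 >1
  x=-1.789: |R|=1.77142 >1
  x=-1.423: |R|=1.19694 >1
Stable set (-1.2500, 0).

(-1.2500,0); λ=-12 ⇒ h* = (5/4)/12 = 0.1042.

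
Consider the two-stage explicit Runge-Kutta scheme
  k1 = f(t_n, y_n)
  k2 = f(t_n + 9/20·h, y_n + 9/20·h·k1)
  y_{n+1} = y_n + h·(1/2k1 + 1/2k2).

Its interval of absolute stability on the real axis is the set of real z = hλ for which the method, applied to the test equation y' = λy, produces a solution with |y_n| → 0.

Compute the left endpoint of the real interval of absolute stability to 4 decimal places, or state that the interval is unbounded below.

z* = -4.4444.

Test eqn y'=λy, z=hλ:
  k1=λy_n ⇒ h·k1=z·y_n;  k2=λ(1+9/20z)y_n ⇒ h·k2=z(1+9/20z)y_n
  y_{n+1}/y_n = 1 + 1/2z + 1/2z(1+9/20z) = 1 + z + 9/40z²
  R(z) = 1 + z + 9/40z².

Need |R(x)|<1, x<0.
x=-0.52: |R|=0.5408
R=1: x+9/40x²=0 ⇒ x=−40/9=-4.4444; min R=1−1/(4·9/40)=-0.1111>−1
Confirm numerically:
  x=-4.353: |R|=0.91044 <1
  x=-3.542: |R|=0.28080 <1
  x=-2.519: |R|=0.09129 <1
  x=-1.901: |R|=0.08789 <1
  x=-5.002: |R|=1.62750 >1
  x=-4.804: |R|=1.38864 >1
  x=-4.572: |R|=1.13122 >1
So |R|<1 on (-4.4444, 0).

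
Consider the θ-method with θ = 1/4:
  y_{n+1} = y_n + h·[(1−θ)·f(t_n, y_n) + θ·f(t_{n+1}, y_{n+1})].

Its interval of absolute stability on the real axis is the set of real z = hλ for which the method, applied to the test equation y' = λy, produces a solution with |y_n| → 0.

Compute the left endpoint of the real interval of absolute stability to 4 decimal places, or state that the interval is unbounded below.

With y'=λy (z=hλ):
  y_{n+1} = y_n + z·[3/4·y_n + 1/4·y_{n+1}] ⇒ (1 − 1/4z)y_{n+1} = (1 + 3/4z)y_n
  so R(z) = (1 + 3/4z)/(1 − 1/4z).

Need |R(x)|<1, x<0.
x=-1.23: |R|=0.0593
R=−1: 1+3/4x = −1+1/4x ⇒ -1/2x=2 ⇒ x=2/(-1/2)=-4.0000
Confirm numerically:
  x=-3.701: |R|=0.92235 <1
  x=-3.204: |R|=0.77901 <1
  x=-1.693: |R|=0.18953 <1
  x=-4.496: |R|=1.11676 >1
  x=-4.269: |R|=1.06506 >1
  x=-4.049: |R|=1.01218 >1
Interval (-4.0000, 0).

left endpoint -4.0000.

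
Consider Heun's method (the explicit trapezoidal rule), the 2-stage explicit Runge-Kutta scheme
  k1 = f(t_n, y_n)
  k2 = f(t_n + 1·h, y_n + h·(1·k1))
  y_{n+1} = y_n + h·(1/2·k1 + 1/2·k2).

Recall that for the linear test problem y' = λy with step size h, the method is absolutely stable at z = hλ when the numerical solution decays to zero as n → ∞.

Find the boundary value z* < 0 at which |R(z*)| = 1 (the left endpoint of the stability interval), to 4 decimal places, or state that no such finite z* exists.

On y'=λy, z=hλ:
  order 2, 2-stage ⇒ R(z)=1+z+z^2/2
  (e.g. R(-0.54)=0.60580, |R|=0.60580)

Find x<0 with |R(x)|<1.
x=-0.54: |R|=0.6058
|R(-2.27)|=1.3064 |R(-2.12)|=1.1272 |R(-0.84)|=0.5128
Bisect:
  x_lo=-2.3377 |R|=1.3947  x_hi=-0.2632 |R|=0.7714
  mid=-1.30047 |R|=0.54514 →hi
  mid=-1.81910 |R|=0.83546 →hi
  mid=-2.07841 |R|=1.08148 →lo
  mid=-1.94875 |R|=0.95006 →hi
  mid=-2.01358 |R|=1.01367 →lo
  mid=-1.98117 |R|=0.98134 →hi
  mid=-1.99737 |R|=0.99738 →hi
  ...
  [-2.00003,-1.99990] ⇒ x*=-2.0000
So |R|<1 on (-2.0000, 0).

z* = -2.0000.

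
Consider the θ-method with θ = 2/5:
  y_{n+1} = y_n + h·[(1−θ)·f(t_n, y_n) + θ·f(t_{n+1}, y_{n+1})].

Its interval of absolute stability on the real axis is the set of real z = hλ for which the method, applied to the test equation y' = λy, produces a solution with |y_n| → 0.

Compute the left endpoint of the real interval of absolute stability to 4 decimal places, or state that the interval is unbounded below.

With y'=λy (z=hλ):
  y_{n+1} = y_n + z·[3/5·y_n + 2/5·y_{n+1}] ⇒ (1 − 2/5z)y_{n+1} = (1 + 3/5z)y_n
  so R(z) = (1 + 3/5z)/(1 − 2/5z).

Need |R(x)|<1, x<0.
x=-1.69: |R|=0.0084
R=−1: 1+3/5x = −1+2/5x ⇒ -1/5x=2 ⇒ x=2/(-1/5)=-10.0000
Confirm numerically:
  x=-5.947: |R|=0.76009 <1
  x=-4.707: |R|=0.63279 <1
  x=-4.022: |R|=0.54170 <1
  x=-10.525: |R|=1.02015 >1
  x=-10.421: |R|=1.01629 >1
  x=-10.310: |R|=1.01210 >1
Interval (-10.0000, 0).

z* = -10.0000.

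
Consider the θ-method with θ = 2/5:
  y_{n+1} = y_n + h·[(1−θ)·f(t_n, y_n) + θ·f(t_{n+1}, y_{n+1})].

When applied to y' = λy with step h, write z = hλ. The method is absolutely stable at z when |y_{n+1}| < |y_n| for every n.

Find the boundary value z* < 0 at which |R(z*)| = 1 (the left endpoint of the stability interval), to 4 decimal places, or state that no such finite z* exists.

On y'=λy, z=hλ:
  y_{n+1} = y_n + z·[3/5·y_n + 2/5·y_{n+1}] ⇒ (1 − 2/5z)y_{n+1} = (1 + 3/5z)y_n
  so R(z) = (1 + 3/5z)/(1 − 2/5z).

Need |R(x)|<1, x<0.
x=-0.45: |R|=0.6186
R=−1: 1+3/5x = −1+2/5x ⇒ -1/5x=2 ⇒ x=2/(-1/5)=-10.0000
Confirm numerically:
  x=-8.784: |R|=0.94612 <1
  x=-6.103: |R|=0.77351 <1
  x=-5.522: |R|=0.72089 <1
  x=-10.530: |R|=1.02034 >1
  x=-10.502: |R|=1.01930 >1
  x=-10.121: |R|=1.00479 >1
Interval (-10.0000, 0).

z* = -10.0000.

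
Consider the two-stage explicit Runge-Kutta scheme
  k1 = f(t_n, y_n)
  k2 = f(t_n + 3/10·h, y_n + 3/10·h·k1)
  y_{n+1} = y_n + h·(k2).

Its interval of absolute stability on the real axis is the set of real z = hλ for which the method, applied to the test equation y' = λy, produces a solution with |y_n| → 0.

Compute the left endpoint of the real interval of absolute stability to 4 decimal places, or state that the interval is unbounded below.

With y'=λy (z=hλ):
  k1=λy_n ⇒ h·k1=z·y_n;  k2=λ(1+3/10z)y_n ⇒ h·k2=z(1+3/10z)y_n
  y_{n+1}/y_n = 1 + z(1+3/10z) = 1 + z + 3/10z²
  R(z) = 1 + z + 3/10z².

Find x<0 with |R(x)|<1.
x=-0.81: |R|=0.3868
R=1: x+3/10x²=0 ⇒ x=−10/3=-3.3333; min R=1−1/(4·3/10)=0.1667>−1
Confirm numerically:
  x=-2.787: |R|=0.54321 <1
  x=-2.708: |R|=0.49198 <1
  x=-1.707: |R|=0.16715 <1
  x=-1.644: |R|=0.16682 <1
  x=-3.916: |R|=1.68452 >1
  x=-3.732: |R|=1.44635 >1
  x=-3.663: |R|=1.36227 >1
So |R|<1 on (-3.3333, 0).

left endpoint -3.3333.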